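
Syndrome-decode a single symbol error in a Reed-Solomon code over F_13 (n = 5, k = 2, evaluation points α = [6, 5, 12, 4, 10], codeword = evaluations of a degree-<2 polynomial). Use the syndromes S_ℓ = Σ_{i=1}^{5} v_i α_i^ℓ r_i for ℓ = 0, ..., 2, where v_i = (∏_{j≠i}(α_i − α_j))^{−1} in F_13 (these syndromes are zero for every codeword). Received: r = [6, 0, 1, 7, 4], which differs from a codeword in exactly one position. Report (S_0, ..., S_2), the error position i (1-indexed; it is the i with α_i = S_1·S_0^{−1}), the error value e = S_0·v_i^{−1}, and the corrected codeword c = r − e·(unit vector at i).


S = (7, 6, 7), error at position 3, error magnitude e = 11, c = [6, 0, 3, 7, 4].

Step 1: column multipliers v_i = (∏_{j≠i}(α_i − α_j))^{−1} mod 13.
  i = 1 (α = 6): (6−5)(6−12)(6−4)(6−10) = 1·(−6)·2·(−4) = 48 ≡ 9, so v_1 = 9^{−1} = 3 (mod 13).
  i = 2 (α = 5): (5−6)(5−12)(5−4)(5−10) = (−1)·(−7)·1·(−5) = −35 ≡ 4, so v_2 = 4^{−1} = 10 (mod 13).
  i = 3 (α = 12): (12−6)(12−5)(12−4)(12−10) = 6·7·8·2 = 672 ≡ 9, so v_3 = 9^{−1} = 3 (mod 13).
  i = 4 (α = 4): (4−6)(4−5)(4−12)(4−10) = (−2)·(−1)·(−8)·(−6) = 96 ≡ 5, so v_4 = 5^{−1} = 8 (mod 13).
  i = 5 (α = 10): (10−6)(10−5)(10−12)(10−4) = 4·5·(−2)·6 = −240 ≡ 7, so v_5 = 7^{−1} = 2 (mod 13).
  v = [3, 10, 3, 8, 2].
Step 2: syndromes of r = [6, 0, 1, 7, 4] (all sums mod 13).
  S_0 = Σ v_i r_i = 3·6 + 10·0 + 3·1 + 8·7 + 2·4 = 85 ≡ 7.
  S_1 = Σ v_i α_i r_i = 3·6·6 + 10·5·0 + 3·12·1 + 8·4·7 + 2·10·4 = 448 ≡ 6.
  α_i^2 mod 13 = [10, 12, 1, 3, 9].
  S_2 = Σ v_i α_i^2 r_i = 3·10·6 + 10·12·0 + 3·1·1 + 8·3·7 + 2·9·4 = 423 ≡ 7.
  S = (7, 6, 7) ≠ 0, so r is not a codeword (an error is present).
Step 3: locate the error. For a single error e at position i, S_ℓ = v_i·e·α_i^ℓ, so α_err = S_1/S_0.
  S_0^{−1} = 7^{−1} = 2 (mod 13), so α_err = 6·2 = 12 ≡ 12 = α_3. Error position i = 3.
  Consistency check: S_2/S_1 = 7·11 = 77 ≡ 12 = α_err ✓ (single-error assumption holds).
Step 4: error magnitude e = S_0/v_3 = S_0·∏_{j≠3}(α_3 − α_j) = 7·9 = 63 ≡ 11 (mod 13).
Step 5: correct position 3: c_3 = r_3 − e = 1 − 11 ≡ 3 (mod 13). Hence c = [6, 0, 3, 7, 4].
  Check: interpolating c through the α_i gives m(x) = 9 + 6·x (degree < 2) with m(α_i) = c_i for every i, so c is indeed a codeword.


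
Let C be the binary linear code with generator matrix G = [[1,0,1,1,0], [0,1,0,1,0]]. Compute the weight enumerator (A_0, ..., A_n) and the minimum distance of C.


Weight distribution: A_0 = 1, A_2 = 1, A_3 = 2. Minimum distance d = 2.

Enumerate all 2^2 = 4 messages m ∈ F_2^2.
For each, compute codeword c = mG in F_2^5, then tally its weight.
  m = 00 → c = 00000, weight = 0.
  m = 10 → c = 10110, weight = 3.
  m = 01 → c = 01010, weight = 2.
  m = 11 → c = 11100, weight = 3.
Tally weights:
  weight 0: 1 codewords.
  weight 2: 1 codewords.
  weight 3: 2 codewords.
Minimum distance d = smallest w > 0 with A_w > 0 = 2.
Sanity: Σ A_w = 4 = 2^2 = 4 ✓.


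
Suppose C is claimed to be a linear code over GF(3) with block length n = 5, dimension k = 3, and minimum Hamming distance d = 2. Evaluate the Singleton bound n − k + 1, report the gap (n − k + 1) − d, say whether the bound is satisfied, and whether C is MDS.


Singleton RHS = n − k + 1 = 3, slack = 1, bound satisfied, not MDS.

Singleton bound: d ≤ n − k + 1.
Here n = 5, k = 3, so n − k + 1 = 3.
Given d = 2, check d ≤ 3: YES.
Slack = (n − k + 1) − d = 1.
The code is NOT MDS (slack = 1 > 0).
Description: the claimed parameters are [5, 3, 2]_3; such a code would be non-MDS.


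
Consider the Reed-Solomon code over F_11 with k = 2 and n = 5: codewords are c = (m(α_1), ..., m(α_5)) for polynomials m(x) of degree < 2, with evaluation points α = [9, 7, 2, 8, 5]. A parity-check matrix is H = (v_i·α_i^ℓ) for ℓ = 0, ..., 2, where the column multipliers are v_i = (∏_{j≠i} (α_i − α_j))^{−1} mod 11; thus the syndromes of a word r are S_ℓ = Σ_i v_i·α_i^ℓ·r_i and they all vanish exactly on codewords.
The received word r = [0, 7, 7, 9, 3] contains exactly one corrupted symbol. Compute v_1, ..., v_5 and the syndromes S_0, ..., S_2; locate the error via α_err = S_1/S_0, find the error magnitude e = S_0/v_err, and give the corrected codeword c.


S = (7, 3, 6), error at position 3, error magnitude e = 10, c = [0, 7, 8, 9, 3].

Step 1: column multipliers v_i = (∏_{j≠i}(α_i − α_j))^{−1} mod 11.
  i = 1 (α = 9): (9−7)(9−2)(9−8)(9−5) = 2·7·1·4 = 56 ≡ 1, so v_1 = 1^{−1} = 1 (mod 11).
  i = 2 (α = 7): (7−9)(7−2)(7−8)(7−5) = (−2)·5·(−1)·2 = 20 ≡ 9, so v_2 = 9^{−1} = 5 (mod 11).
  i = 3 (α = 2): (2−9)(2−7)(2−8)(2−5) = (−7)·(−5)·(−6)·(−3) = 630 ≡ 3, so v_3 = 3^{−1} = 4 (mod 11).
  i = 4 (α = 8): (8−9)(8−7)(8−2)(8−5) = (−1)·1·6·3 = −18 ≡ 4, so v_4 = 4^{−1} = 3 (mod 11).
  i = 5 (α = 5): (5−9)(5−7)(5−2)(5−8) = (−4)·(−2)·3·(−3) = −72 ≡ 5, so v_5 = 5^{−1} = 9 (mod 11).
  v = [1, 5, 4, 3, 9].
Step 2: syndromes of r = [0, 7, 7, 9, 3] (all sums mod 11).
  S_0 = Σ v_i r_i = 1·0 + 5·7 + 4·7 + 3·9 + 9·3 = 117 ≡ 7.
  S_1 = Σ v_i α_i r_i = 1·9·0 + 5·7·7 + 4·2·7 + 3·8·9 + 9·5·3 = 652 ≡ 3.
  α_i^2 mod 11 = [4, 5, 4, 9, 3].
  S_2 = Σ v_i α_i^2 r_i = 1·4·0 + 5·5·7 + 4·4·7 + 3·9·9 + 9·3·3 = 611 ≡ 6.
  S = (7, 3, 6) ≠ 0, so r is not a codeword (an error is present).
Step 3: locate the error. For a single error e at position i, S_ℓ = v_i·e·α_i^ℓ, so α_err = S_1/S_0.
  S_0^{−1} = 7^{−1} = 8 (mod 11), so α_err = 3·8 = 24 ≡ 2 = α_3. Error position i = 3.
  Consistency check: S_2/S_1 = 6·4 = 24 ≡ 2 = α_err ✓ (single-error assumption holds).
Step 4: error magnitude e = S_0/v_3 = S_0·∏_{j≠3}(α_3 − α_j) = 7·3 = 21 ≡ 10 (mod 11).
Step 5: correct position 3: c_3 = r_3 − e = 7 − 10 ≡ 8 (mod 11). Hence c = [0, 7, 8, 9, 3].
  Check: interpolating c through the α_i gives m(x) = 4 + 2·x (degree < 2) with m(α_i) = c_i for every i, so c is indeed a codeword.


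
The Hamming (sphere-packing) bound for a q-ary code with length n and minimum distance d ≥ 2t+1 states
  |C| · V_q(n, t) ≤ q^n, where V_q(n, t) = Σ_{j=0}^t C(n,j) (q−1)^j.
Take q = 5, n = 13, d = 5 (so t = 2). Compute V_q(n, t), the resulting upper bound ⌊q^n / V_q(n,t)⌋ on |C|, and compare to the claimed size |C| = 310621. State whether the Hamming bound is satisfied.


V_q(n, t) = 1301, q^n = 1220703125, Hamming bound = 938280, |C| = 310621 ≤ bound (satisfied).

Step 1: Compute V_q(n, t) = Σ_{j=0}^2 C(n, j) (q−1)^j.
  j = 0: C(13,0)·(4)^0 = 1·1 = 1.
  j = 1: C(13,1)·(4)^1 = 13·4 = 52.
  j = 2: C(13,2)·(4)^2 = 78·16 = 1248.
  V_q(n, t) = 1 + 52 + 1248 = 1301.
Step 2: q^n = 5^13 = 1220703125.
Step 3: Hamming bound ⌊q^n / V_q(n,t)⌋ = ⌊1220703125/1301⌋ = 938280.
Step 4: Compare |C| = 310621 to 938280: satisfied.
The claimed |C| lies below the Hamming bound.


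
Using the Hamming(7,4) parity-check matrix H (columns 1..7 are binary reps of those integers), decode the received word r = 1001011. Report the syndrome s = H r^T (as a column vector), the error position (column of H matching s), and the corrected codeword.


s = (1, 0, 0)^T, error position = 4, corrected codeword c = 1000011

Compute s = H r^T mod 2 one row at a time:
  s_1 = 1 + 0 + 1 + 1 = 3 ≡ 1 (mod 2).
  s_2 = 0 + 0 + 1 + 1 = 2 ≡ 0 (mod 2).
  s_3 = 1 + 0 + 0 + 1 = 2 ≡ 0 (mod 2).
s = (1, 0, 0)^T — this equals column 4 of H (binary 100), so error is at position 4.
Correct: flip bit 4 of r = 1001011 to get c = 1000011.


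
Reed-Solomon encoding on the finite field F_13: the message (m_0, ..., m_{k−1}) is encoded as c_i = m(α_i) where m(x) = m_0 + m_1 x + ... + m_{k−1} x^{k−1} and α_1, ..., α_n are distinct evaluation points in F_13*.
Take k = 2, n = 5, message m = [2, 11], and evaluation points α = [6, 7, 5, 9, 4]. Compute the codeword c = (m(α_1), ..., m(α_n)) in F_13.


c = [3, 1, 5, 10, 7]

Message polynomial: m(x) = 2 + 11·x (mod 13).
For each evaluation point α_i, compute m(α_i) mod 13:
  α_1 = 6: Horner steps 11 → 3, so m(6) = 3.
  α_2 = 7: Horner steps 11 → 1, so m(7) = 1.
  α_3 = 5: Horner steps 11 → 5, so m(5) = 5.
  α_4 = 9: Horner steps 11 → 10, so m(9) = 10.
  α_5 = 4: Horner steps 11 → 7, so m(4) = 7.
Codeword c = [3, 1, 5, 10, 7] ∈ F_13^5.


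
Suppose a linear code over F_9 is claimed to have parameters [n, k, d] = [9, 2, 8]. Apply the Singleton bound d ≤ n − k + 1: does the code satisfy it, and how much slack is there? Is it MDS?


Singleton RHS = n − k + 1 = 8, slack = 0, bound satisfied, MDS.

Singleton bound: d ≤ n − k + 1.
Here n = 9, k = 2, so n − k + 1 = 8.
Given d = 8, check d ≤ 8: YES.
Slack = (n − k + 1) − d = 0.
The code is MDS (slack = 0).
Description: the claimed parameters are [9, 2, 8]_9; such a code would be MDS (meets Singleton bound).


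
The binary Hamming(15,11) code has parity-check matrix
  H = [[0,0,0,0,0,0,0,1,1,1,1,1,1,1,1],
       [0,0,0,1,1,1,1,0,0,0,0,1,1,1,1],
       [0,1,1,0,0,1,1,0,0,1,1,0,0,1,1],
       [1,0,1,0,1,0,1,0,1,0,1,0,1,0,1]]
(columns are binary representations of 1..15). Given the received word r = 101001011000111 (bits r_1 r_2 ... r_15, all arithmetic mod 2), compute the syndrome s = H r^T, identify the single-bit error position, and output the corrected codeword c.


s = (1, 0, 0, 1)^T, error position = 9, corrected codeword c = 101001010000111

Compute s = H r^T mod 2 one row at a time:
  s_1 = 1 + 1 + 0 + 0 + 0 + 1 + 1 + 1 = 5 ≡ 1 (mod 2).
  s_2 = 0 + 0 + 1 + 0 + 0 + 1 + 1 + 1 = 4 ≡ 0 (mod 2).
  s_3 = 0 + 1 + 1 + 0 + 0 + 0 + 1 + 1 = 4 ≡ 0 (mod 2).
  s_4 = 1 + 1 + 0 + 0 + 1 + 0 + 1 + 1 = 5 ≡ 1 (mod 2).
s = (1, 0, 0, 1)^T — this equals column 9 of H (binary 1001), so error is at position 9.
Correct: flip bit 9 of r = 101001011000111 to get c = 101001010000111.


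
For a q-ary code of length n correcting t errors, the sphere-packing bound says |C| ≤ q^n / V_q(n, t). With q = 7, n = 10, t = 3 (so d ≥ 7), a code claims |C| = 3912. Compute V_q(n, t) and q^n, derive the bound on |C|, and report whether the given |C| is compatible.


V_q(n, t) = 27601, q^n = 282475249, Hamming bound = 10234, |C| = 3912 ≤ bound (satisfied).

Step 1: Compute V_q(n, t) = Σ_{j=0}^3 C(n, j) (q−1)^j.
  j = 0: C(10,0)·(6)^0 = 1·1 = 1.
  j = 1: C(10,1)·(6)^1 = 10·6 = 60.
  j = 2: C(10,2)·(6)^2 = 45·36 = 1620.
  j = 3: C(10,3)·(6)^3 = 120·216 = 25920.
  V_q(n, t) = 1 + 60 + 1620 + 25920 = 27601.
Step 2: q^n = 7^10 = 282475249.
Step 3: Hamming bound ⌊q^n / V_q(n,t)⌋ = ⌊282475249/27601⌋ = 10234.
Step 4: Compare |C| = 3912 to 10234: satisfied.
The claimed |C| lies below the Hamming bound.


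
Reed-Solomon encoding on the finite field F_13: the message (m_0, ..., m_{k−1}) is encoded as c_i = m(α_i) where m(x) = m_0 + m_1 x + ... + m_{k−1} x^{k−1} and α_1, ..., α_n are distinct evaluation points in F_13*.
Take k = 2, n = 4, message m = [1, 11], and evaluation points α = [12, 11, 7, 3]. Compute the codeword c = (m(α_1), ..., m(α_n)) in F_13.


c = [3, 5, 0, 8]

Message polynomial: m(x) = 1 + 11·x (mod 13).
For each evaluation point α_i, compute m(α_i) mod 13:
  α_1 = 12: Horner steps 11 → 3, so m(12) = 3.
  α_2 = 11: Horner steps 11 → 5, so m(11) = 5.
  α_3 = 7: Horner steps 11 → 0, so m(7) = 0.
  α_4 = 3: Horner steps 11 → 8, so m(3) = 8.
Codeword c = [3, 5, 0, 8] ∈ F_13^4.


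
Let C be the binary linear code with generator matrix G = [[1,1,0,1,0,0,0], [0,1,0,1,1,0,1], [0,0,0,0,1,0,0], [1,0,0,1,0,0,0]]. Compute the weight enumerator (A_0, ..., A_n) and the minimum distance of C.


Weight distribution: A_0 = 1, A_1 = 2, A_2 = 4, A_3 = 6, A_4 = 3. Minimum distance d = 1.

Enumerate all 2^4 = 16 messages m ∈ F_2^4.
For each, compute codeword c = mG in F_2^7, then tally its weight.
  m = 0000 → c = 0000000, weight = 0.
  m = 1000 → c = 1101000, weight = 3.
  m = 0100 → c = 0101101, weight = 4.
  m = 1100 → c = 1000101, weight = 3.
  m = 0010 → c = 0000100, weight = 1.
  m = 1010 → c = 1101100, weight = 4.
  m = 0110 → c = 0101001, weight = 3.
  m = 1110 → c = 1000001, weight = 2.
  m = 0001 → c = 1001000, weight = 2.
  m = 1001 → c = 0100000, weight = 1.
  m = 0101 → c = 1100101, weight = 4.
  m = 1101 → c = 0001101, weight = 3.
  m = 0011 → c = 1001100, weight = 3.
  m = 1011 → c = 0100100, weight = 2.
  m = 0111 → c = 1100001, weight = 3.
  m = 1111 → c = 0001001, weight = 2.
Tally weights:
  weight 0: 1 codewords.
  weight 1: 2 codewords.
  weight 2: 4 codewords.
  weight 3: 6 codewords.
  weight 4: 3 codewords.
Minimum distance d = smallest w > 0 with A_w > 0 = 1.
Sanity: Σ A_w = 16 = 2^4 = 16 ✓.


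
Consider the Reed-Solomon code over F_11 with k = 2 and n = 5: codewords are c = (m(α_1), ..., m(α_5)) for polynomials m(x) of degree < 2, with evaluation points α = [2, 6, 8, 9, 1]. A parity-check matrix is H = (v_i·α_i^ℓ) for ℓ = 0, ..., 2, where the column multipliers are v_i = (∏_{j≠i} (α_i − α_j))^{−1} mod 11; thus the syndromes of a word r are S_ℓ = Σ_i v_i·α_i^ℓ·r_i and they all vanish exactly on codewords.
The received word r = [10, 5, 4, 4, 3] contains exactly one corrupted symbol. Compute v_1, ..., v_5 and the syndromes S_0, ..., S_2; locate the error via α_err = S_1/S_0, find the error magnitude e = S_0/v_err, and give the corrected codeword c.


S = (10, 3, 2), error at position 3, error magnitude e = 7, c = [10, 5, 8, 4, 3].

Step 1: column multipliers v_i = (∏_{j≠i}(α_i − α_j))^{−1} mod 11.
  i = 1 (α = 2): (2−6)(2−8)(2−9)(2−1) = (−4)·(−6)·(−7)·1 = −168 ≡ 8, so v_1 = 8^{−1} = 7 (mod 11).
  i = 2 (α = 6): (6−2)(6−8)(6−9)(6−1) = 4·(−2)·(−3)·5 = 120 ≡ 10, so v_2 = 10^{−1} = 10 (mod 11).
  i = 3 (α = 8): (8−2)(8−6)(8−9)(8−1) = 6·2·(−1)·7 = −84 ≡ 4, so v_3 = 4^{−1} = 3 (mod 11).
  i = 4 (α = 9): (9−2)(9−6)(9−8)(9−1) = 7·3·1·8 = 168 ≡ 3, so v_4 = 3^{−1} = 4 (mod 11).
  i = 5 (α = 1): (1−2)(1−6)(1−8)(1−9) = (−1)·(−5)·(−7)·(−8) = 280 ≡ 5, so v_5 = 5^{−1} = 9 (mod 11).
  v = [7, 10, 3, 4, 9].
Step 2: syndromes of r = [10, 5, 4, 4, 3] (all sums mod 11).
  S_0 = Σ v_i r_i = 7·10 + 10·5 + 3·4 + 4·4 + 9·3 = 175 ≡ 10.
  S_1 = Σ v_i α_i r_i = 7·2·10 + 10·6·5 + 3·8·4 + 4·9·4 + 9·1·3 = 707 ≡ 3.
  α_i^2 mod 11 = [4, 3, 9, 4, 1].
  S_2 = Σ v_i α_i^2 r_i = 7·4·10 + 10·3·5 + 3·9·4 + 4·4·4 + 9·1·3 = 629 ≡ 2.
  S = (10, 3, 2) ≠ 0, so r is not a codeword (an error is present).
Step 3: locate the error. For a single error e at position i, S_ℓ = v_i·e·α_i^ℓ, so α_err = S_1/S_0.
  S_0^{−1} = 10^{−1} = 10 (mod 11), so α_err = 3·10 = 30 ≡ 8 = α_3. Error position i = 3.
  Consistency check: S_2/S_1 = 2·4 = 8 ≡ 8 = α_err ✓ (single-error assumption holds).
Step 4: error magnitude e = S_0/v_3 = S_0·∏_{j≠3}(α_3 − α_j) = 10·4 = 40 ≡ 7 (mod 11).
Step 5: correct position 3: c_3 = r_3 − e = 4 − 7 ≡ 8 (mod 11). Hence c = [10, 5, 8, 4, 3].
  Check: interpolating c through the α_i gives m(x) = 7 + 7·x (degree < 2) with m(α_i) = c_i for every i, so c is indeed a codeword.


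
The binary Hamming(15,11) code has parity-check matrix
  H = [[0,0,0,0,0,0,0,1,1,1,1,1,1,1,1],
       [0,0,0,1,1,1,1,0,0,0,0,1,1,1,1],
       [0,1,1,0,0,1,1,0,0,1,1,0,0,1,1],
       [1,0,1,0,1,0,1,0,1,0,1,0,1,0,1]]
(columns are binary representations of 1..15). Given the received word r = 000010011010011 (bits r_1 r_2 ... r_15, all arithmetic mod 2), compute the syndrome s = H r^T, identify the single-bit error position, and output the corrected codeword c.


s = (1, 1, 1, 0)^T, error position = 14, corrected codeword c = 000010011010001

Compute s = H r^T mod 2 one row at a time:
  s_1 = 1 + 1 + 0 + 1 + 0 + 0 + 1 + 1 = 5 ≡ 1 (mod 2).
  s_2 = 0 + 1 + 0 + 0 + 0 + 0 + 1 + 1 = 3 ≡ 1 (mod 2).
  s_3 = 0 + 0 + 0 + 0 + 0 + 1 + 1 + 1 = 3 ≡ 1 (mod 2).
  s_4 = 0 + 0 + 1 + 0 + 1 + 1 + 0 + 1 = 4 ≡ 0 (mod 2).
s = (1, 1, 1, 0)^T — this equals column 14 of H (binary 1110), so error is at position 14.
Correct: flip bit 14 of r = 000010011010011 to get c = 000010011010001.


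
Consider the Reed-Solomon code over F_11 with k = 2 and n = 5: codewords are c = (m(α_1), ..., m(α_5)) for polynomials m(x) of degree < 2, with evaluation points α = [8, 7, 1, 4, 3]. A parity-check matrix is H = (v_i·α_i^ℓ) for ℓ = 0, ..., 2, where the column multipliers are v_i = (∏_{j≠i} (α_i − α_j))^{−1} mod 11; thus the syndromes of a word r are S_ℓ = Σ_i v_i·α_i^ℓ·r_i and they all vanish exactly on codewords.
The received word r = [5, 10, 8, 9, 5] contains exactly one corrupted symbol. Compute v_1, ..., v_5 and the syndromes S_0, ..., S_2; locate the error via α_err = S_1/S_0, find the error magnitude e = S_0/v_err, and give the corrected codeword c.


S = (3, 2, 5), error at position 1, error magnitude e = 2, c = [3, 10, 8, 9, 5].

Step 1: column multipliers v_i = (∏_{j≠i}(α_i − α_j))^{−1} mod 11.
  i = 1 (α = 8): (8−7)(8−1)(8−4)(8−3) = 1·7·4·5 = 140 ≡ 8, so v_1 = 8^{−1} = 7 (mod 11).
  i = 2 (α = 7): (7−8)(7−1)(7−4)(7−3) = (−1)·6·3·4 = −72 ≡ 5, so v_2 = 5^{−1} = 9 (mod 11).
  i = 3 (α = 1): (1−8)(1−7)(1−4)(1−3) = (−7)·(−6)·(−3)·(−2) = 252 ≡ 10, so v_3 = 10^{−1} = 10 (mod 11).
  i = 4 (α = 4): (4−8)(4−7)(4−1)(4−3) = (−4)·(−3)·3·1 = 36 ≡ 3, so v_4 = 3^{−1} = 4 (mod 11).
  i = 5 (α = 3): (3−8)(3−7)(3−1)(3−4) = (−5)·(−4)·2·(−1) = −40 ≡ 4, so v_5 = 4^{−1} = 3 (mod 11).
  v = [7, 9, 10, 4, 3].
Step 2: syndromes of r = [5, 10, 8, 9, 5] (all sums mod 11).
  S_0 = Σ v_i r_i = 7·5 + 9·10 + 10·8 + 4·9 + 3·5 = 256 ≡ 3.
  S_1 = Σ v_i α_i r_i = 7·8·5 + 9·7·10 + 10·1·8 + 4·4·9 + 3·3·5 = 1179 ≡ 2.
  α_i^2 mod 11 = [9, 5, 1, 5, 9].
  S_2 = Σ v_i α_i^2 r_i = 7·9·5 + 9·5·10 + 10·1·8 + 4·5·9 + 3·9·5 = 1160 ≡ 5.
  S = (3, 2, 5) ≠ 0, so r is not a codeword (an error is present).
Step 3: locate the error. For a single error e at position i, S_ℓ = v_i·e·α_i^ℓ, so α_err = S_1/S_0.
  S_0^{−1} = 3^{−1} = 4 (mod 11), so α_err = 2·4 = 8 ≡ 8 = α_1. Error position i = 1.
  Consistency check: S_2/S_1 = 5·6 = 30 ≡ 8 = α_err ✓ (single-error assumption holds).
Step 4: error magnitude e = S_0/v_1 = S_0·∏_{j≠1}(α_1 − α_j) = 3·8 = 24 ≡ 2 (mod 11).
Step 5: correct position 1: c_1 = r_1 − e = 5 − 2 ≡ 3 (mod 11). Hence c = [3, 10, 8, 9, 5].
  Check: interpolating c through the α_i gives m(x) = 4 + 4·x (degree < 2) with m(α_i) = c_i for every i, so c is indeed a codeword.


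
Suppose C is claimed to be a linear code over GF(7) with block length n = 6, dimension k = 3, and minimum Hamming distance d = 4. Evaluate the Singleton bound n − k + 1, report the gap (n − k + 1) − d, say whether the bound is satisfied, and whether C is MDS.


Singleton RHS = n − k + 1 = 4, slack = 0, bound satisfied, MDS.

Singleton bound: d ≤ n − k + 1.
Here n = 6, k = 3, so n − k + 1 = 4.
Given d = 4, check d ≤ 4: YES.
Slack = (n − k + 1) − d = 0.
The code is MDS (slack = 0).
Description: the claimed parameters are [6, 3, 4]_7; such a code would be MDS (meets Singleton bound).


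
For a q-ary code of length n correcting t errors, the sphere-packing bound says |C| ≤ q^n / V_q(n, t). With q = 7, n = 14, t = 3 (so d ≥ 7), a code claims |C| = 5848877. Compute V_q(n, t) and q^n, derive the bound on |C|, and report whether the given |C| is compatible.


V_q(n, t) = 81985, q^n = 678223072849, Hamming bound = 8272526, |C| = 5848877 ≤ bound (satisfied).

Step 1: Compute V_q(n, t) = Σ_{j=0}^3 C(n, j) (q−1)^j.
  j = 0: C(14,0)·(6)^0 = 1·1 = 1.
  j = 1: C(14,1)·(6)^1 = 14·6 = 84.
  j = 2: C(14,2)·(6)^2 = 91·36 = 3276.
  j = 3: C(14,3)·(6)^3 = 364·216 = 78624.
  V_q(n, t) = 1 + 84 + 3276 + 78624 = 81985.
Step 2: q^n = 7^14 = 678223072849.
Step 3: Hamming bound ⌊q^n / V_q(n,t)⌋ = ⌊678223072849/81985⌋ = 8272526.
Step 4: Compare |C| = 5848877 to 8272526: satisfied.
The claimed |C| lies below the Hamming bound.


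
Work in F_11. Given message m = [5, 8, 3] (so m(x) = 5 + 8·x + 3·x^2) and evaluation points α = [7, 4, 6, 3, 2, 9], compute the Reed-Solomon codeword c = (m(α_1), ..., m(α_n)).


c = [10, 8, 7, 1, 0, 1]

Message polynomial: m(x) = 5 + 8·x + 3·x^2 (mod 11).
For each evaluation point α_i, compute m(α_i) mod 11:
  α_1 = 7: Horner steps 3 → 7 → 10, so m(7) = 10.
  α_2 = 4: Horner steps 3 → 9 → 8, so m(4) = 8.
  α_3 = 6: Horner steps 3 → 4 → 7, so m(6) = 7.
  α_4 = 3: Horner steps 3 → 6 → 1, so m(3) = 1.
  α_5 = 2: Horner steps 3 → 3 → 0, so m(2) = 0.
  α_6 = 9: Horner steps 3 → 2 → 1, so m(9) = 1.
Codeword c = [10, 8, 7, 1, 0, 1] ∈ F_11^6.


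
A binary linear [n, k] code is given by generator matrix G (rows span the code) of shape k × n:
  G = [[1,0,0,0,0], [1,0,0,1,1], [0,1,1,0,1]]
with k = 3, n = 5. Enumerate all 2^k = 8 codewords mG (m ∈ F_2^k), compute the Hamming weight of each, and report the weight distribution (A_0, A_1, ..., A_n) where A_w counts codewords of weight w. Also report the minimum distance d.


Weight distribution: A_0 = 1, A_1 = 1, A_2 = 1, A_3 = 3, A_4 = 2. Minimum distance d = 1.

Enumerate all 2^3 = 8 messages m ∈ F_2^3.
For each, compute codeword c = mG in F_2^5, then tally its weight.
  m = 000 → c = 00000, weight = 0.
  m = 100 → c = 10000, weight = 1.
  m = 010 → c = 10011, weight = 3.
  m = 110 → c = 00011, weight = 2.
  m = 001 → c = 01101, weight = 3.
  m = 101 → c = 11101, weight = 4.
  m = 011 → c = 11110, weight = 4.
  m = 111 → c = 01110, weight = 3.
Tally weights:
  weight 0: 1 codewords.
  weight 1: 1 codewords.
  weight 2: 1 codewords.
  weight 3: 3 codewords.
  weight 4: 2 codewords.
Minimum distance d = smallest w > 0 with A_w > 0 = 1.
Sanity: Σ A_w = 8 = 2^3 = 8 ✓.


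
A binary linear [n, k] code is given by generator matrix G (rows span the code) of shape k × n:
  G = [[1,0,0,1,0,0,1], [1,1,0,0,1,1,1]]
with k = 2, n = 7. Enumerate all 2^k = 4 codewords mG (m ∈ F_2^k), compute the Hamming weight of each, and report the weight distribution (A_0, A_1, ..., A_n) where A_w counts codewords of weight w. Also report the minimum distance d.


Weight distribution: A_0 = 1, A_3 = 1, A_4 = 1, A_5 = 1. Minimum distance d = 3.

Enumerate all 2^2 = 4 messages m ∈ F_2^2.
For each, compute codeword c = mG in F_2^7, then tally its weight.
  m = 00 → c = 0000000, weight = 0.
  m = 10 → c = 1001001, weight = 3.
  m = 01 → c = 1100111, weight = 5.
  m = 11 → c = 0101110, weight = 4.
Tally weights:
  weight 0: 1 codewords.
  weight 3: 1 codewords.
  weight 4: 1 codewords.
  weight 5: 1 codewords.
Minimum distance d = smallest w > 0 with A_w > 0 = 3.
Sanity: Σ A_w = 4 = 2^2 = 4 ✓.


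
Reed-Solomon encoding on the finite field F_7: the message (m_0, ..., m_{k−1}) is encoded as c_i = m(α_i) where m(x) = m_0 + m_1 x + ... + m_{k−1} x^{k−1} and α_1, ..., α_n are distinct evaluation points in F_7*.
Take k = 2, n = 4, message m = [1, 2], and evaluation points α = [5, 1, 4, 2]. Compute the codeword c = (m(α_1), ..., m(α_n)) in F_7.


c = [4, 3, 2, 5]

Message polynomial: m(x) = 1 + 2·x (mod 7).
For each evaluation point α_i, compute m(α_i) mod 7:
  α_1 = 5: Horner steps 2 → 4, so m(5) = 4.
  α_2 = 1: Horner steps 2 → 3, so m(1) = 3.
  α_3 = 4: Horner steps 2 → 2, so m(4) = 2.
  α_4 = 2: Horner steps 2 → 5, so m(2) = 5.
Codeword c = [4, 3, 2, 5] ∈ F_7^4.


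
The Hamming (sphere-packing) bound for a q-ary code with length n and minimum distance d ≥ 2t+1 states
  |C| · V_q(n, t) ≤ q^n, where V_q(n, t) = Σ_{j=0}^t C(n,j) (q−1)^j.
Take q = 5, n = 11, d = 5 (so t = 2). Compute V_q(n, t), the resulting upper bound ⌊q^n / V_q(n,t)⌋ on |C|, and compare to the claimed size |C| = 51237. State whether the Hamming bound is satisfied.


V_q(n, t) = 925, q^n = 48828125, Hamming bound = 52787, |C| = 51237 ≤ bound (satisfied).

Step 1: Compute V_q(n, t) = Σ_{j=0}^2 C(n, j) (q−1)^j.
  j = 0: C(11,0)·(4)^0 = 1·1 = 1.
  j = 1: C(11,1)·(4)^1 = 11·4 = 44.
  j = 2: C(11,2)·(4)^2 = 55·16 = 880.
  V_q(n, t) = 1 + 44 + 880 = 925.
Step 2: q^n = 5^11 = 48828125.
Step 3: Hamming bound ⌊q^n / V_q(n,t)⌋ = ⌊48828125/925⌋ = 52787.
Step 4: Compare |C| = 51237 to 52787: satisfied.
The claimed |C| lies below the Hamming bound.


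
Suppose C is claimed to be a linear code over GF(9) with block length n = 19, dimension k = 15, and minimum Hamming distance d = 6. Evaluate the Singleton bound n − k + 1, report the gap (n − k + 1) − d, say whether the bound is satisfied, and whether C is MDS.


Singleton RHS = n − k + 1 = 5, slack = -1, bound violated (no such code; not MDS).

Singleton bound: d ≤ n − k + 1.
Here n = 19, k = 15, so n − k + 1 = 5.
Given d = 6, check d ≤ 5: NO.
Slack = (n − k + 1) − d = -1.
The slack is negative: d = 6 exceeds n − k + 1 = 5 by 1, so the Singleton bound is violated and no linear [19, 15, 6]_9 code can exist. In particular it is not MDS (MDS requires d = n − k + 1 exactly).
Description: the claimed parameters are [19, 15, 6]_9; such a code would be impossible (violates the Singleton bound).


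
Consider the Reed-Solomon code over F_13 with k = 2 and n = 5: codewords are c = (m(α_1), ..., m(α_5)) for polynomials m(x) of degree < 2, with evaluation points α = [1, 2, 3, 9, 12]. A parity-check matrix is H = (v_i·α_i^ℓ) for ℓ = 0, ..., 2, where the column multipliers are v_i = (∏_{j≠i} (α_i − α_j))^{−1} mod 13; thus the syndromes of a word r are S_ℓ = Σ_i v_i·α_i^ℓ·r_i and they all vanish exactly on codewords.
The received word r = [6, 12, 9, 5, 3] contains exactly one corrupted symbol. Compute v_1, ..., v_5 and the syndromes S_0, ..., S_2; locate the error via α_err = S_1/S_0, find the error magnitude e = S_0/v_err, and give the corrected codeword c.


S = (3, 6, 12), error at position 2, error magnitude e = 11, c = [6, 1, 9, 5, 3].

Step 1: column multipliers v_i = (∏_{j≠i}(α_i − α_j))^{−1} mod 13.
  i = 1 (α = 1): (1−2)(1−3)(1−9)(1−12) = (−1)·(−2)·(−8)·(−11) = 176 ≡ 7, so v_1 = 7^{−1} = 2 (mod 13).
  i = 2 (α = 2): (2−1)(2−3)(2−9)(2−12) = 1·(−1)·(−7)·(−10) = −70 ≡ 8, so v_2 = 8^{−1} = 5 (mod 13).
  i = 3 (α = 3): (3−1)(3−2)(3−9)(3−12) = 2·1·(−6)·(−9) = 108 ≡ 4, so v_3 = 4^{−1} = 10 (mod 13).
  i = 4 (α = 9): (9−1)(9−2)(9−3)(9−12) = 8·7·6·(−3) = −1008 ≡ 6, so v_4 = 6^{−1} = 11 (mod 13).
  i = 5 (α = 12): (12−1)(12−2)(12−3)(12−9) = 11·10·9·3 = 2970 ≡ 6, so v_5 = 6^{−1} = 11 (mod 13).
  v = [2, 5, 10, 11, 11].
Step 2: syndromes of r = [6, 12, 9, 5, 3] (all sums mod 13).
  S_0 = Σ v_i r_i = 2·6 + 5·12 + 10·9 + 11·5 + 11·3 = 250 ≡ 3.
  S_1 = Σ v_i α_i r_i = 2·1·6 + 5·2·12 + 10·3·9 + 11·9·5 + 11·12·3 = 1293 ≡ 6.
  α_i^2 mod 13 = [1, 4, 9, 3, 1].
  S_2 = Σ v_i α_i^2 r_i = 2·1·6 + 5·4·12 + 10·9·9 + 11·3·5 + 11·1·3 = 1260 ≡ 12.
  S = (3, 6, 12) ≠ 0, so r is not a codeword (an error is present).
Step 3: locate the error. For a single error e at position i, S_ℓ = v_i·e·α_i^ℓ, so α_err = S_1/S_0.
  S_0^{−1} = 3^{−1} = 9 (mod 13), so α_err = 6·9 = 54 ≡ 2 = α_2. Error position i = 2.
  Consistency check: S_2/S_1 = 12·11 = 132 ≡ 2 = α_err ✓ (single-error assumption holds).
Step 4: error magnitude e = S_0/v_2 = S_0·∏_{j≠2}(α_2 − α_j) = 3·8 = 24 ≡ 11 (mod 13).
Step 5: correct position 2: c_2 = r_2 − e = 12 − 11 ≡ 1 (mod 13). Hence c = [6, 1, 9, 5, 3].
  Check: interpolating c through the α_i gives m(x) = 11 + 8·x (degree < 2) with m(α_i) = c_i for every i, so c is indeed a codeword.


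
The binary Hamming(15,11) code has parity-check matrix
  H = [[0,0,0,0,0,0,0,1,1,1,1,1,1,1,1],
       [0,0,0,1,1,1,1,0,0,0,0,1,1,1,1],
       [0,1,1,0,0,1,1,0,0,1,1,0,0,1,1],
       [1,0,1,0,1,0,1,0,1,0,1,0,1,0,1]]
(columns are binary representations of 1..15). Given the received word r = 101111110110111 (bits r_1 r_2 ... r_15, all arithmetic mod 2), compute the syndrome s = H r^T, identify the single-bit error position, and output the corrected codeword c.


s = (0, 1, 1, 1)^T, error position = 7, corrected codeword c = 101111010110111

Compute s = H r^T mod 2 one row at a time:
  s_1 = 1 + 0 + 1 + 1 + 0 + 1 + 1 + 1 = 6 ≡ 0 (mod 2).
  s_2 = 1 + 1 + 1 + 1 + 0 + 1 + 1 + 1 = 7 ≡ 1 (mod 2).
  s_3 = 0 + 1 + 1 + 1 + 1 + 1 + 1 + 1 = 7 ≡ 1 (mod 2).
  s_4 = 1 + 1 + 1 + 1 + 0 + 1 + 1 + 1 = 7 ≡ 1 (mod 2).
s = (0, 1, 1, 1)^T — this equals column 7 of H (binary 0111), so error is at position 7.
Correct: flip bit 7 of r = 101111110110111 to get c = 101111010110111.


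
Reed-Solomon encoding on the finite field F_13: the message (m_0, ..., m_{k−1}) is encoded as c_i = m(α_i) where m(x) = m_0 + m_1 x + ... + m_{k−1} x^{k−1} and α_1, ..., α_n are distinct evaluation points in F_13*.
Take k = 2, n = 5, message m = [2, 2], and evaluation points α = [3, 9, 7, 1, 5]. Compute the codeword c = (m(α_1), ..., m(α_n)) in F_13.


c = [8, 7, 3, 4, 12]

Message polynomial: m(x) = 2 + 2·x (mod 13).
For each evaluation point α_i, compute m(α_i) mod 13:
  α_1 = 3: Horner steps 2 → 8, so m(3) = 8.
  α_2 = 9: Horner steps 2 → 7, so m(9) = 7.
  α_3 = 7: Horner steps 2 → 3, so m(7) = 3.
  α_4 = 1: Horner steps 2 → 4, so m(1) = 4.
  α_5 = 5: Horner steps 2 → 12, so m(5) = 12.
Codeword c = [8, 7, 3, 4, 12] ∈ F_13^5.


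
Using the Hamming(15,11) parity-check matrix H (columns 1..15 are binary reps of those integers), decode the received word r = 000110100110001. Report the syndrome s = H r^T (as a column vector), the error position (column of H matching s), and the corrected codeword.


s = (1, 0, 0, 0)^T, error position = 8, corrected codeword c = 000110110110001

Compute s = H r^T mod 2 one row at a time:
  s_1 = 0 + 0 + 1 + 1 + 0 + 0 + 0 + 1 = 3 ≡ 1 (mod 2).
  s_2 = 1 + 1 + 0 + 1 + 0 + 0 + 0 + 1 = 4 ≡ 0 (mod 2).
  s_3 = 0 + 0 + 0 + 1 + 1 + 1 + 0 + 1 = 4 ≡ 0 (mod 2).
  s_4 = 0 + 0 + 1 + 1 + 0 + 1 + 0 + 1 = 4 ≡ 0 (mod 2).
s = (1, 0, 0, 0)^T — this equals column 8 of H (binary 1000), so error is at position 8.
Correct: flip bit 8 of r = 000110100110001 to get c = 000110110110001.


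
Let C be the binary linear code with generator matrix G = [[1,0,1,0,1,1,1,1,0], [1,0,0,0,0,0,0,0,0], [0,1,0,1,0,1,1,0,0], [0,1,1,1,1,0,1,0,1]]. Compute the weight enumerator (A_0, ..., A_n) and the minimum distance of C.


Weight distribution: A_0 = 1, A_1 = 1, A_3 = 1, A_4 = 3, A_5 = 5, A_6 = 4, A_7 = 1. Minimum distance d = 1.

Enumerate all 2^4 = 16 messages m ∈ F_2^4.
For each, compute codeword c = mG in F_2^9, then tally its weight.
  m = 0000 → c = 000000000, weight = 0.
  m = 1000 → c = 101011110, weight = 6.
  m = 0100 → c = 100000000, weight = 1.
  m = 1100 → c = 001011110, weight = 5.
  m = 0010 → c = 010101100, weight = 4.
  m = 1010 → c = 111110010, weight = 6.
  m = 0110 → c = 110101100, weight = 5.
  m = 1110 → c = 011110010, weight = 5.
  m = 0001 → c = 011110101, weight = 6.
  m = 1001 → c = 110101011, weight = 6.
  m = 0101 → c = 111110101, weight = 7.
  m = 1101 → c = 010101011, weight = 5.
  m = 0011 → c = 001011001, weight = 4.
  m = 1011 → c = 100000111, weight = 4.
  m = 0111 → c = 101011001, weight = 5.
  m = 1111 → c = 000000111, weight = 3.
Tally weights:
  weight 0: 1 codewords.
  weight 1: 1 codewords.
  weight 3: 1 codewords.
  weight 4: 3 codewords.
  weight 5: 5 codewords.
  weight 6: 4 codewords.
  weight 7: 1 codewords.
Minimum distance d = smallest w > 0 with A_w > 0 = 1.
Sanity: Σ A_w = 16 = 2^4 = 16 ✓.


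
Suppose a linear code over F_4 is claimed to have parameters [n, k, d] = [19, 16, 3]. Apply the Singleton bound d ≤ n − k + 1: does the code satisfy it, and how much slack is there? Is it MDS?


Singleton RHS = n − k + 1 = 4, slack = 1, bound satisfied, not MDS.

Singleton bound: d ≤ n − k + 1.
Here n = 19, k = 16, so n − k + 1 = 4.
Given d = 3, check d ≤ 4: YES.
Slack = (n − k + 1) − d = 1.
The code is NOT MDS (slack = 1 > 0).
Description: the claimed parameters are [19, 16, 3]_4; such a code would be non-MDS.


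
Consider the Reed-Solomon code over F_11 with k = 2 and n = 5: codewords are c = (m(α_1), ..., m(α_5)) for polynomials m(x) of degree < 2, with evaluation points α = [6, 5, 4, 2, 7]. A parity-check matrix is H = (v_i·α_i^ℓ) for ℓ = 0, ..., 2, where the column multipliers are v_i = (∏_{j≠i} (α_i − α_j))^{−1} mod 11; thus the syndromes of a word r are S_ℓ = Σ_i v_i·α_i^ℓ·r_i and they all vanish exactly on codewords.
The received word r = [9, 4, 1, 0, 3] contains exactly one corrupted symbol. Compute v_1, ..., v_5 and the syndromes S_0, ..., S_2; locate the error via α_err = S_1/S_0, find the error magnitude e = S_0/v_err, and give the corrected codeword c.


S = (9, 3, 1), error at position 3, error magnitude e = 2, c = [9, 4, 10, 0, 3].

Step 1: column multipliers v_i = (∏_{j≠i}(α_i − α_j))^{−1} mod 11.
  i = 1 (α = 6): (6−5)(6−4)(6−2)(6−7) = 1·2·4·(−1) = −8 ≡ 3, so v_1 = 3^{−1} = 4 (mod 11).
  i = 2 (α = 5): (5−6)(5−4)(5−2)(5−7) = (−1)·1·3·(−2) = 6 ≡ 6, so v_2 = 6^{−1} = 2 (mod 11).
  i = 3 (α = 4): (4−6)(4−5)(4−2)(4−7) = (−2)·(−1)·2·(−3) = −12 ≡ 10, so v_3 = 10^{−1} = 10 (mod 11).
  i = 4 (α = 2): (2−6)(2−5)(2−4)(2−7) = (−4)·(−3)·(−2)·(−5) = 120 ≡ 10, so v_4 = 10^{−1} = 10 (mod 11).
  i = 5 (α = 7): (7−6)(7−5)(7−4)(7−2) = 1·2·3·5 = 30 ≡ 8, so v_5 = 8^{−1} = 7 (mod 11).
  v = [4, 2, 10, 10, 7].
Step 2: syndromes of r = [9, 4, 1, 0, 3] (all sums mod 11).
  S_0 = Σ v_i r_i = 4·9 + 2·4 + 10·1 + 10·0 + 7·3 = 75 ≡ 9.
  S_1 = Σ v_i α_i r_i = 4·6·9 + 2·5·4 + 10·4·1 + 10·2·0 + 7·7·3 = 443 ≡ 3.
  α_i^2 mod 11 = [3, 3, 5, 4, 5].
  S_2 = Σ v_i α_i^2 r_i = 4·3·9 + 2·3·4 + 10·5·1 + 10·4·0 + 7·5·3 = 287 ≡ 1.
  S = (9, 3, 1) ≠ 0, so r is not a codeword (an error is present).
Step 3: locate the error. For a single error e at position i, S_ℓ = v_i·e·α_i^ℓ, so α_err = S_1/S_0.
  S_0^{−1} = 9^{−1} = 5 (mod 11), so α_err = 3·5 = 15 ≡ 4 = α_3. Error position i = 3.
  Consistency check: S_2/S_1 = 1·4 = 4 ≡ 4 = α_err ✓ (single-error assumption holds).
Step 4: error magnitude e = S_0/v_3 = S_0·∏_{j≠3}(α_3 − α_j) = 9·10 = 90 ≡ 2 (mod 11).
Step 5: correct position 3: c_3 = r_3 − e = 1 − 2 ≡ 10 (mod 11). Hence c = [9, 4, 10, 0, 3].
  Check: interpolating c through the α_i gives m(x) = 1 + 5·x (degree < 2) with m(α_i) = c_i for every i, so c is indeed a codeword.


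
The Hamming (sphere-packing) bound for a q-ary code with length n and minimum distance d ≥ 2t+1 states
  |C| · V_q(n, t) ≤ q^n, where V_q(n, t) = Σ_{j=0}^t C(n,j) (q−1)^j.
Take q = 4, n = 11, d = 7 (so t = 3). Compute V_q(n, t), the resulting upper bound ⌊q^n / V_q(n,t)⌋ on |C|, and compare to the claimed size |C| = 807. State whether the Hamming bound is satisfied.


V_q(n, t) = 4984, q^n = 4194304, Hamming bound = 841, |C| = 807 ≤ bound (satisfied).

Step 1: Compute V_q(n, t) = Σ_{j=0}^3 C(n, j) (q−1)^j.
  j = 0: C(11,0)·(3)^0 = 1·1 = 1.
  j = 1: C(11,1)·(3)^1 = 11·3 = 33.
  j = 2: C(11,2)·(3)^2 = 55·9 = 495.
  j = 3: C(11,3)·(3)^3 = 165·27 = 4455.
  V_q(n, t) = 1 + 33 + 495 + 4455 = 4984.
Step 2: q^n = 4^11 = 4194304.
Step 3: Hamming bound ⌊q^n / V_q(n,t)⌋ = ⌊4194304/4984⌋ = 841.
Step 4: Compare |C| = 807 to 841: satisfied.
The claimed |C| lies below the Hamming bound.


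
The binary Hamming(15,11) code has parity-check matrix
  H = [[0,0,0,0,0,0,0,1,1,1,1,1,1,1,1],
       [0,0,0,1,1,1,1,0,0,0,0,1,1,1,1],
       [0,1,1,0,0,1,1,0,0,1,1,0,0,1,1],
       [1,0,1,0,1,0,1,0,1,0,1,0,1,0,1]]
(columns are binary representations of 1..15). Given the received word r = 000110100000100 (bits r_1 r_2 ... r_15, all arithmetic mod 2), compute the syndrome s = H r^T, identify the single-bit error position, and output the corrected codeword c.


s = (1, 0, 1, 1)^T, error position = 11, corrected codeword c = 000110100010100

Compute s = H r^T mod 2 one row at a time:
  s_1 = 0 + 0 + 0 + 0 + 0 + 1 + 0 + 0 = 1 ≡ 1 (mod 2).
  s_2 = 1 + 1 + 0 + 1 + 0 + 1 + 0 + 0 = 4 ≡ 0 (mod 2).
  s_3 = 0 + 0 + 0 + 1 + 0 + 0 + 0 + 0 = 1 ≡ 1 (mod 2).
  s_4 = 0 + 0 + 1 + 1 + 0 + 0 + 1 + 0 = 3 ≡ 1 (mod 2).
s = (1, 0, 1, 1)^T — this equals column 11 of H (binary 1011), so error is at position 11.
Correct: flip bit 11 of r = 000110100000100 to get c = 000110100010100.


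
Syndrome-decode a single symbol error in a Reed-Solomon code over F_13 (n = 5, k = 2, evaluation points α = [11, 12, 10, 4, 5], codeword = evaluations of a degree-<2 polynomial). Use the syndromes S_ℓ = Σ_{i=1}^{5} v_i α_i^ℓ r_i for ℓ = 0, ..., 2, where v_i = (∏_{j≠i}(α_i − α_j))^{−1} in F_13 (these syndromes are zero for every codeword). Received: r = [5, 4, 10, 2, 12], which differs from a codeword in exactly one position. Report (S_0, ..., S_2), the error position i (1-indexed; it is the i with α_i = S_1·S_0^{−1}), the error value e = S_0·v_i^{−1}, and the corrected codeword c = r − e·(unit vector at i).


S = (5, 3, 7), error at position 1, error magnitude e = 11, c = [7, 4, 10, 2, 12].

Step 1: column multipliers v_i = (∏_{j≠i}(α_i − α_j))^{−1} mod 13.
  i = 1 (α = 11): (11−12)(11−10)(11−4)(11−5) = (−1)·1·7·6 = −42 ≡ 10, so v_1 = 10^{−1} = 4 (mod 13).
  i = 2 (α = 12): (12−11)(12−10)(12−4)(12−5) = 1·2·8·7 = 112 ≡ 8, so v_2 = 8^{−1} = 5 (mod 13).
  i = 3 (α = 10): (10−11)(10−12)(10−4)(10−5) = (−1)·(−2)·6·5 = 60 ≡ 8, so v_3 = 8^{−1} = 5 (mod 13).
  i = 4 (α = 4): (4−11)(4−12)(4−10)(4−5) = (−7)·(−8)·(−6)·(−1) = 336 ≡ 11, so v_4 = 11^{−1} = 6 (mod 13).
  i = 5 (α = 5): (5−11)(5−12)(5−10)(5−4) = (−6)·(−7)·(−5)·1 = −210 ≡ 11, so v_5 = 11^{−1} = 6 (mod 13).
  v = [4, 5, 5, 6, 6].
Step 2: syndromes of r = [5, 4, 10, 2, 12] (all sums mod 13).
  S_0 = Σ v_i r_i = 4·5 + 5·4 + 5·10 + 6·2 + 6·12 = 174 ≡ 5.
  S_1 = Σ v_i α_i r_i = 4·11·5 + 5·12·4 + 5·10·10 + 6·4·2 + 6·5·12 = 1368 ≡ 3.
  α_i^2 mod 13 = [4, 1, 9, 3, 12].
  S_2 = Σ v_i α_i^2 r_i = 4·4·5 + 5·1·4 + 5·9·10 + 6·3·2 + 6·12·12 = 1450 ≡ 7.
  S = (5, 3, 7) ≠ 0, so r is not a codeword (an error is present).
Step 3: locate the error. For a single error e at position i, S_ℓ = v_i·e·α_i^ℓ, so α_err = S_1/S_0.
  S_0^{−1} = 5^{−1} = 8 (mod 13), so α_err = 3·8 = 24 ≡ 11 = α_1. Error position i = 1.
  Consistency check: S_2/S_1 = 7·9 = 63 ≡ 11 = α_err ✓ (single-error assumption holds).
Step 4: error magnitude e = S_0/v_1 = S_0·∏_{j≠1}(α_1 − α_j) = 5·10 = 50 ≡ 11 (mod 13).
Step 5: correct position 1: c_1 = r_1 − e = 5 − 11 ≡ 7 (mod 13). Hence c = [7, 4, 10, 2, 12].
  Check: interpolating c through the α_i gives m(x) = 1 + 10·x (degree < 2) with m(α_i) = c_i for every i, so c is indeed a codeword.


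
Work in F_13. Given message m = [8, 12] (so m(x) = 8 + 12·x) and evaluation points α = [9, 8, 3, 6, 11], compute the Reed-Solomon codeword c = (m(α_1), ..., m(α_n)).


c = [12, 0, 5, 2, 10]

Message polynomial: m(x) = 8 + 12·x (mod 13).
For each evaluation point α_i, compute m(α_i) mod 13:
  α_1 = 9: Horner steps 12 → 12, so m(9) = 12.
  α_2 = 8: Horner steps 12 → 0, so m(8) = 0.
  α_3 = 3: Horner steps 12 → 5, so m(3) = 5.
  α_4 = 6: Horner steps 12 → 2, so m(6) = 2.
  α_5 = 11: Horner steps 12 → 10, so m(11) = 10.
Codeword c = [12, 0, 5, 2, 10] ∈ F_13^5.


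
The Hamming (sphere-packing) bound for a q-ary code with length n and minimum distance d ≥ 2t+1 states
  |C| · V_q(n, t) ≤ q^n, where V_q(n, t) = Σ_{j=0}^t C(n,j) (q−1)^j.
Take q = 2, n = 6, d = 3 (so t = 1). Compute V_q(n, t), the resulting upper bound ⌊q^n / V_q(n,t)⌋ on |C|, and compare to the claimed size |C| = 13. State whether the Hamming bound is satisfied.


V_q(n, t) = 7, q^n = 64, Hamming bound = 9, |C| = 13 > bound (violated).

Step 1: Compute V_q(n, t) = Σ_{j=0}^1 C(n, j) (q−1)^j.
  j = 0: C(6,0)·(1)^0 = 1·1 = 1.
  j = 1: C(6,1)·(1)^1 = 6·1 = 6.
  V_q(n, t) = 1 + 6 = 7.
Step 2: q^n = 2^6 = 64.
Step 3: Hamming bound ⌊q^n / V_q(n,t)⌋ = ⌊64/7⌋ = 9.
Step 4: Compare |C| = 13 to 9: violated.
The claimed |C| lies above the Hamming bound, so no 2-ary code of length 6 with d ≥ 3 can have 13 codewords.
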